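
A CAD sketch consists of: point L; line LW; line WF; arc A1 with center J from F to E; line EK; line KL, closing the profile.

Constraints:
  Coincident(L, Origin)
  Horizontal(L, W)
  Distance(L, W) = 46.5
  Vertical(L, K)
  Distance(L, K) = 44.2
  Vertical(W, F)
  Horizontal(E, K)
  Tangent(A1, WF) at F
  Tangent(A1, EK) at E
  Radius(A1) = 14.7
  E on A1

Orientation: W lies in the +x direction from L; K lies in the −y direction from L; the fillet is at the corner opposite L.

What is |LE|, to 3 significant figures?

54.5

The virtual corner opposite L is at (46.5, -44.2). A1 meets WF tangentially, so JF is at right angles to WF and tangency of A1 to EK means the radius JE is perpendicular to EK, with radius 14.7, so the center J sits 14.7 in from both sides at J = (31.8, -29.5). That places the tangent points at F = (46.5, -29.5) on WF and E = (31.8, -44.2) on EK. Then |LE| = |E − L| = 54.5.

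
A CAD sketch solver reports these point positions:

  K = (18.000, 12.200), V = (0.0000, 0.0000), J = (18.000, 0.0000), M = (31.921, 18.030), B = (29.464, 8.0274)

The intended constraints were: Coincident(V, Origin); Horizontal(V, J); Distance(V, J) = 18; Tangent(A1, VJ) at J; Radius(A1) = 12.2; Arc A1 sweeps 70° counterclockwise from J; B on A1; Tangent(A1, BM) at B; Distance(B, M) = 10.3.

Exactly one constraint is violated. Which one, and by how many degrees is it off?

Tangent(A1, BM) at B — off by 6.20°.

V = (0.00, 0.00) ✓; V.y = 0.00, J.y = 0.00 ✓; |VJ| = 18.00 ✓; ∠(KJ, JV) = 90.00° ✓; |KJ| = 12.20 ✓; bearing(K→B) − bearing(K→J) = 70.00° ✓; |KB| = 12.20 ✓; ∠(KB, BM) = 83.80° ✗; |BM| = 10.30 ✓.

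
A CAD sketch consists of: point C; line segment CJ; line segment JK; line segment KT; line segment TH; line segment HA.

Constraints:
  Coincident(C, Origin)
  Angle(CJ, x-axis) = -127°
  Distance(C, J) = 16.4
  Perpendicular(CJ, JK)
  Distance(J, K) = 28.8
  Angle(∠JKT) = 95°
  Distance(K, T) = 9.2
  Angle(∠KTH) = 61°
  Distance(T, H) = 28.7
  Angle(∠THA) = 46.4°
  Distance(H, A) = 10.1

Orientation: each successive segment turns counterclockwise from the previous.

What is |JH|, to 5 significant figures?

4.2115

C is at the origin; CJ runs at -127.0° with length 16.4, so J = (-9.8698, -13.098). The perpendicularity gives JK at right angles to CJ, so JK runs at -37.000°; with |JK| = 28.8, K = (13.131, -30.430). ∠JKT = 95.0° gives KT at 48.000° from the x-axis; with |KT| = 9.2, T = (19.287, -23.593). ∠KTH = 61.0° gives TH at 167.00° from the x-axis; with |TH| = 28.7, H = (-8.6775, -17.137). Then |JH| = |H − J| = 4.2115.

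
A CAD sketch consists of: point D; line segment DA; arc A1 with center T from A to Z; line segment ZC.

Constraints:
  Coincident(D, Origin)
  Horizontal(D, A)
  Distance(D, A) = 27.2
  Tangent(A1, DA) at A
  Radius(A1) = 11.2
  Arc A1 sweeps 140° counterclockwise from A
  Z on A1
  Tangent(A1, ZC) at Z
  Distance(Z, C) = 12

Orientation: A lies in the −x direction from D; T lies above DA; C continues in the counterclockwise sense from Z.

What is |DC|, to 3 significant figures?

40.1

On A1, A sits at bearing -90° from T; a 140° counterclockwise sweep puts Z at bearing 50°, so Z = T + 11.2·(cos 50°, sin 50°) = (-20.0, 19.8). A1 meets ZC tangentially, so TZ is at right angles to ZC, so ZC runs along (−sin 50°, cos 50°); with |ZC| = 12.0, C = (-29.2, 27.5). Then |DC| = |C − D| = 40.1.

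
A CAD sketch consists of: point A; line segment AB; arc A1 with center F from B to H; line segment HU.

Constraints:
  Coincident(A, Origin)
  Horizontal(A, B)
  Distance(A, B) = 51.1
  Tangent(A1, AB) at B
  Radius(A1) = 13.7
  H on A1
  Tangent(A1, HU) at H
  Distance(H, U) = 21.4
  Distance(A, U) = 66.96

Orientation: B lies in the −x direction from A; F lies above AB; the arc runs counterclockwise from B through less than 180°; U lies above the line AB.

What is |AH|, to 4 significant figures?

46.50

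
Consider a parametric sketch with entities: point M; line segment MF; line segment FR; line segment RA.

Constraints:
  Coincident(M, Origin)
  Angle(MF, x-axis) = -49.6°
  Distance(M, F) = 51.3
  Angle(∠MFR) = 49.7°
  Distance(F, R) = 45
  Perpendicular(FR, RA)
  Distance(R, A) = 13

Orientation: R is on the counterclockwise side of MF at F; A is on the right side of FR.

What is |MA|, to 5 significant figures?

53.448

∠MFR = 49.7°, so FR runs at -49.6° + (180° − 49.7°) = 80.700° from the x-axis; with |FR| = 45.0, R = F + 45.0·(cos 80.700°, sin 80.700°) = (40.521, 5.3416). FR is perpendicular to RA; with |RA| = 13.0 on the right of FR, A = R + 13.0·(0.98686, -0.16160) = (53.350, 3.2407). Then |MA| = |A − M| = 53.448.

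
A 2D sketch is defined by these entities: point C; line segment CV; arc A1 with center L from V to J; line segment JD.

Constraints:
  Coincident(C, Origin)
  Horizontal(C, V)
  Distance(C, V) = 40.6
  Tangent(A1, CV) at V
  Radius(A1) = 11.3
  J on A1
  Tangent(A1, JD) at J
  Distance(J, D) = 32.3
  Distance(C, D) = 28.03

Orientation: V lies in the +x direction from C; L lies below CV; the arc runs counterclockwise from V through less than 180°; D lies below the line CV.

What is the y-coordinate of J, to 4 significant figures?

-3.337

Checks: |CV| = 40.60 ✓; |LJ| = 11.30 ✓; ∠(LJ, JD) = 90.00° ✓; |JD| = 32.30 ✓; |CD| = 28.03 ✓.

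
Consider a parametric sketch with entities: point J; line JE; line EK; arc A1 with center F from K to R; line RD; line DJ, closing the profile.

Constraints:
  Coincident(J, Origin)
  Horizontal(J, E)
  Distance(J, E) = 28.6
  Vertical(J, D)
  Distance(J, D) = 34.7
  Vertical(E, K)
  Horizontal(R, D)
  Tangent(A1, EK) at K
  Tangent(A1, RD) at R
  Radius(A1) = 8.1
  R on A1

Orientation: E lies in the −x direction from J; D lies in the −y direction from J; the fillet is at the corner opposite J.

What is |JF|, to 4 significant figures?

33.58

J and D share the same x with |JD| = 34.7 and D on the −y side, so D = (0.000, -34.70). The virtual corner opposite J is at (-28.60, -34.70). Tangency of A1 to EK means the radius FK is perpendicular to EK and the tangent condition forces FR to be normal to RD, with radius 8.1, so the center F sits 8.1 in from both sides at F = (-20.50, -26.60). Then |JF| = |F − J| = 33.58.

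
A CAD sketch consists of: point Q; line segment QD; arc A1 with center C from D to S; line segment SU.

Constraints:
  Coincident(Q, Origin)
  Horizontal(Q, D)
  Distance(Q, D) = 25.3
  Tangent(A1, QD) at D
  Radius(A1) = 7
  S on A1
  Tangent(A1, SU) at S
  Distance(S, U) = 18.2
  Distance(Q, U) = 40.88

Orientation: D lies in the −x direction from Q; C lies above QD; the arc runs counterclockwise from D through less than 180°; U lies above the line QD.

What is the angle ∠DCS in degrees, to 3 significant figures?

132°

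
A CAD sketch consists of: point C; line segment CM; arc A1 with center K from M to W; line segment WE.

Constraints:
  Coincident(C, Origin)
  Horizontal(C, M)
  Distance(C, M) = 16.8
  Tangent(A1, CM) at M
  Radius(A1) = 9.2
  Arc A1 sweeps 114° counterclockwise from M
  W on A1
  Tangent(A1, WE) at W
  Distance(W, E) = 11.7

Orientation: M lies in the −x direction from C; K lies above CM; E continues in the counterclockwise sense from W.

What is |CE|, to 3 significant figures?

27.0

C is at the origin; CM is horizontal with |CM| = 16.8 and M on the −x side, so M = (-16.8, 0.00). Since A1 is tangent to CM there, KM ⟂ CM, so K = M + (0, 9.2) = (-16.8, 9.20). On A1, M sits at bearing -90° from K; a 114° counterclockwise sweep puts W at bearing 24°, so W = K + 9.2·(cos 24°, sin 24°) = (-8.40, 12.9). The tangent condition forces KW to be normal to WE, so WE runs along (−sin 24°, cos 24°); with |WE| = 11.7, E = (-13.2, 23.6). Then |CE| = |E − C| = 27.0.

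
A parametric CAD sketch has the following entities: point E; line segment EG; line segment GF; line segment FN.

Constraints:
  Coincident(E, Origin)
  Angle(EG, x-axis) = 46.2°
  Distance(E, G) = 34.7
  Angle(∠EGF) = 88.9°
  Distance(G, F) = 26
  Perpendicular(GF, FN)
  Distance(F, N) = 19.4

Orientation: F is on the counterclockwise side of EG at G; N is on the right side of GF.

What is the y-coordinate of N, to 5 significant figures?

56.935

E is at the origin; EG runs at 46.2° with length 34.7, so G = 34.7·(cos 46.2°, sin 46.2°) = (24.017, 25.045). ∠EGF = 88.9°, so GF runs at 46.2° + (180° − 88.9°) = 137.30° from the x-axis; with |GF| = 26.0, F = G + 26.0·(cos 137.30°, sin 137.30°) = (4.9096, 42.677). The perpendicularity gives FN at right angles to GF; with |FN| = 19.4 on the right of GF, N = F + 19.4·(0.67816, 0.73491) = (18.066, 56.935). So N.y = 56.935.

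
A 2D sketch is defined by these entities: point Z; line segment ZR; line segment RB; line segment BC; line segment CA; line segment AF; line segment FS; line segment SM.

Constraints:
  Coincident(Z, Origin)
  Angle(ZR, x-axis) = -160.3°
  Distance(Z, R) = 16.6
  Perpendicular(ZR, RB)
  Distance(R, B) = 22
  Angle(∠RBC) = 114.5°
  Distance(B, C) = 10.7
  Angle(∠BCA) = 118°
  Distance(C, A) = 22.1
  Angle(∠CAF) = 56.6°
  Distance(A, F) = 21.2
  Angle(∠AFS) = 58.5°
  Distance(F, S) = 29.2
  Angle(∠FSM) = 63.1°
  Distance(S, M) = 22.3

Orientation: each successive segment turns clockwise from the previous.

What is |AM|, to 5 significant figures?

8.2354

Z is at the origin; ZR runs at -160.3° with length 16.6, so R = (-15.628, -5.5958). ZR is perpendicular to RB, so RB runs at 109.70°; with |RB| = 22.0, B = (-23.045, 15.117). ∠RBC = 114.5° gives BC at 44.200° from the x-axis; with |BC| = 10.7, C = (-15.374, 22.576). ∠BCA = 118.0° gives CA at -17.800° from the x-axis; with |CA| = 22.1, A = (5.6685, 15.820). ∠CAF = 56.6° gives AF at -141.20° from the x-axis; with |AF| = 21.2, F = (-10.853, 2.5364). ∠AFS = 58.5° gives FS at 97.300° from the x-axis; with |FS| = 29.2, S = (-14.564, 31.500). ∠FSM = 63.1° gives SM at -19.600° from the x-axis; with |SM| = 22.3, M = (6.4441, 24.019). Then |AM| = |M − A| = 8.2354.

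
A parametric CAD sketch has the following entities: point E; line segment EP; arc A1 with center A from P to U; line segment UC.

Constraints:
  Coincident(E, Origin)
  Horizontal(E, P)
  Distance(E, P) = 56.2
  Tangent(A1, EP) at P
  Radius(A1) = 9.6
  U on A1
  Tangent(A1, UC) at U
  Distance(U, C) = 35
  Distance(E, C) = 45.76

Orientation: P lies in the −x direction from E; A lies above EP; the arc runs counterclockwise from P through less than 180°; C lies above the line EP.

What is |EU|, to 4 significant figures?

48.20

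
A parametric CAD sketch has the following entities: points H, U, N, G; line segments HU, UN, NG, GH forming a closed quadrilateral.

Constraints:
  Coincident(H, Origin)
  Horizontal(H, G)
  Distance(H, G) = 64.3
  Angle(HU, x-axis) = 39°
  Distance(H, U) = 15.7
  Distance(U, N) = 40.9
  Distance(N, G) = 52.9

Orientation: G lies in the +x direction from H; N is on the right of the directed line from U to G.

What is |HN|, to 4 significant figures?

36.59

Checks: |UN| = 40.90 ✓; |NG| = 52.90 ✓.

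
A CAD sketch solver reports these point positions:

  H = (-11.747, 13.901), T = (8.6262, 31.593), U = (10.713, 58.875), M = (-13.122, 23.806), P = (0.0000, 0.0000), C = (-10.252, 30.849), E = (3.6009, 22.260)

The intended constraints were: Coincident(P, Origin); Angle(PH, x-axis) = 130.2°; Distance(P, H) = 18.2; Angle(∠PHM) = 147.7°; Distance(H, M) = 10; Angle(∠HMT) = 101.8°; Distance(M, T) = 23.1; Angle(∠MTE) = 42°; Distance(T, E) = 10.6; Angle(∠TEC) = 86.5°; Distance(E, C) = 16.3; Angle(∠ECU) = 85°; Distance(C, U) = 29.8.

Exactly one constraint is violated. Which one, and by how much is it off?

Distance(C, U) = 29.8 — off by 5.20.

P = (0.00, 0.00) ✓; PH at 130.2° ✓; |PH| = 18.20 ✓; ∠PHM = 147.7° ✓; |HM| = 10.00 ✓; ∠HMT = 101.8° ✓; |MT| = 23.10 ✓; ∠MTE = 42.00° ✓; |TE| = 10.60 ✓; ∠TEC = 86.50° ✓; |EC| = 16.30 ✓; ∠ECU = 85.00° ✓; |CU| = 35.00 ✗.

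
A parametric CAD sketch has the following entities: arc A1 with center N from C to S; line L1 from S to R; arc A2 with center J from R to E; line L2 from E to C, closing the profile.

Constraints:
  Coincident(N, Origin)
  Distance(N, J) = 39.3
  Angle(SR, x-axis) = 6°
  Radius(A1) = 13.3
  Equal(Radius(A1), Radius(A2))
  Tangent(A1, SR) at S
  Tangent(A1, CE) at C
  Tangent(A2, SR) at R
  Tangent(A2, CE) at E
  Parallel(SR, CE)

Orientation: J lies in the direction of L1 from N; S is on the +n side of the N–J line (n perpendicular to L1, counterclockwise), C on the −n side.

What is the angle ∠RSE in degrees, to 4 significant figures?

34.09°

Tangency of A1 to both parallel lines with radius 13.3 puts S and C at N ± 13.3·n: S = (-1.390, 13.23), C = (1.390, -13.23). Equal radii place R and E the same way about J: R = J + 13.3·n = (37.69, 17.34), E = J − 13.3·n = (40.47, -9.119). Then cos ∠RSE = SR·SE / (|SR||SE|), giving 34.09°.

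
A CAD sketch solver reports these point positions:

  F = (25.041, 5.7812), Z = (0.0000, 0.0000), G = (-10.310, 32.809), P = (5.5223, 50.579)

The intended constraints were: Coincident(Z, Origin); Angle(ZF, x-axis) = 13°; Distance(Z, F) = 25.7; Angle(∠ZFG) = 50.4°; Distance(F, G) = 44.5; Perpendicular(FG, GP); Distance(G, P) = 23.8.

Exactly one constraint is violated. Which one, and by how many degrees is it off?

Perpendicular(FG, GP) — off by 4.30°.

Z = (0.00, 0.00) ✓; ZF at 13.00° ✓; |ZF| = 25.70 ✓; ∠ZFG = 50.40° ✓; |FG| = 44.50 ✓; ∠(FG, GP) = 94.30° ✗; |GP| = 23.80 ✓.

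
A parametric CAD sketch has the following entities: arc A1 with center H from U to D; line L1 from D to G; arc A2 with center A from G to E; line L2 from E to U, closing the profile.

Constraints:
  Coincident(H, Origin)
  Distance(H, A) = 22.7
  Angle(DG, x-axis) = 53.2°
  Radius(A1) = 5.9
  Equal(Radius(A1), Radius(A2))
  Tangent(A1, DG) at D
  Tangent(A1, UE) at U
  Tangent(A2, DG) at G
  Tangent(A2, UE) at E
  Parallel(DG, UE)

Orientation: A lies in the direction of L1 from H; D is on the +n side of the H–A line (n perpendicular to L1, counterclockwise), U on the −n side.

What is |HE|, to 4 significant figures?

23.45

The slot axis is L1's direction at 53.2°, so u = (cos 53.2°, sin 53.2°) = (0.5990, 0.8007) and n = (−sin 53.2°, cos 53.2°) = (-0.8007, 0.5990). H is at the origin and A lies 22.7 along u from H, so A = 22.7·u = (13.60, 18.18). Tangency of A1 to both parallel lines with radius 5.9 puts D and U at H ± 5.9·n: D = (-4.724, 3.534), U = (4.724, -3.534). Equal radii place G and E the same way about A: G = A + 5.9·n = (8.874, 21.71), E = A − 5.9·n = (18.32, 14.64). Then |HE| = |E − H| = 23.45.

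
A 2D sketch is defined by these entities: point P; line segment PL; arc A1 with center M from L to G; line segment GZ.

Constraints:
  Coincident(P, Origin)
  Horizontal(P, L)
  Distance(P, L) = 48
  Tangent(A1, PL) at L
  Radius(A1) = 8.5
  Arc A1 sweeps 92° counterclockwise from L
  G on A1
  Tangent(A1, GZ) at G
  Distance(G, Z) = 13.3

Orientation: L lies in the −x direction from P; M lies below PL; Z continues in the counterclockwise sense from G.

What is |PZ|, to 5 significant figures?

60.227

On A1, L sits at bearing 90° from M; a 92° counterclockwise sweep puts G at bearing 182°, so G = M + 8.5·(cos 182°, sin 182°) = (-56.495, -8.7966). The tangent condition forces MG to be normal to GZ, so GZ runs along (−sin 182°, cos 182°); with |GZ| = 13.3, Z = (-56.031, -22.089). Then |PZ| = |Z − P| = 60.227.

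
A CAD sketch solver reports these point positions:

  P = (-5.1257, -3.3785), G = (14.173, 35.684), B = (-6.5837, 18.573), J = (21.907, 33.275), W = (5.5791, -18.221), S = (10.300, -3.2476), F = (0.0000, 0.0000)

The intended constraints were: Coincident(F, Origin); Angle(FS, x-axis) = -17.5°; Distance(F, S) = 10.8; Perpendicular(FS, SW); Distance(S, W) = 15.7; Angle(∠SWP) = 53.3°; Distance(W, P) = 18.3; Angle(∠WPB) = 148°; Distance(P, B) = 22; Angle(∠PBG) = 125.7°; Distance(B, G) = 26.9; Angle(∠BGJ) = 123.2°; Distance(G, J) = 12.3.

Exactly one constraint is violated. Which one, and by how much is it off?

Distance(G, J) = 12.3 — off by 4.20.

F = (0.00, 0.00) ✓; FS at -17.50° ✓; |FS| = 10.80 ✓; ∠(FS, SW) = 90.00° ✓; |SW| = 15.70 ✓; ∠SWP = 53.30° ✓; |WP| = 18.30 ✓; ∠WPB = 148.0° ✓; |PB| = 22.00 ✓; ∠PBG = 125.7° ✓; |BG| = 26.90 ✓; ∠BGJ = 123.2° ✓; |GJ| = 8.100 ✗.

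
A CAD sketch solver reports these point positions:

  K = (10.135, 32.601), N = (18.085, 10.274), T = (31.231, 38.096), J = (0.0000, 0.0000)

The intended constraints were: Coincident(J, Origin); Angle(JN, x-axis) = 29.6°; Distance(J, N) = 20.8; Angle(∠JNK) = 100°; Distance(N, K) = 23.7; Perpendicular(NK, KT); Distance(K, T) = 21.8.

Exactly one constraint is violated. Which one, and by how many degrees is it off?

Perpendicular(NK, KT) — off by 5.00°.

J = (0.00, 0.00) ✓; JN at 29.60° ✓; |JN| = 20.80 ✓; ∠JNK = 100.0° ✓; |NK| = 23.70 ✓; ∠(NK, KT) = 95.00° ✗; |KT| = 21.80 ✓.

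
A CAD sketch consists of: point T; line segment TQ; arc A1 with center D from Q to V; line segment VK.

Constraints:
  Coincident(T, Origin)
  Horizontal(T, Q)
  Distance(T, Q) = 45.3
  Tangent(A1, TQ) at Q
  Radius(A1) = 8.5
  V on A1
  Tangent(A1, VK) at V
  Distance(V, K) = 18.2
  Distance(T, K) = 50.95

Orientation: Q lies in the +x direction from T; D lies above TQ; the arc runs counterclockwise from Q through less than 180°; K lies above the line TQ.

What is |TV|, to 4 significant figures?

54.02

Checks: |DV| = 8.500 ✓; ∠(DV, VK) = 90.00° ✓; |VK| = 18.20 ✓; |TK| = 50.95 ✓.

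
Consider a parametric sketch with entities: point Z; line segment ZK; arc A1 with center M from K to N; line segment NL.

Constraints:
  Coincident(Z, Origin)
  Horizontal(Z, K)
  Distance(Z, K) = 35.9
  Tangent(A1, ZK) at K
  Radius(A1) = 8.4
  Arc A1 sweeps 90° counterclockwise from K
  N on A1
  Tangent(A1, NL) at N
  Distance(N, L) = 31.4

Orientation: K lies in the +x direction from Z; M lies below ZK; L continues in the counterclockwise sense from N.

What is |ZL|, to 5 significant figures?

48.377

Z is at the origin; Z and K share the same y with |ZK| = 35.9 and K on the +x side, so K = (35.900, 0.0000). Tangency of A1 to ZK means the radius MK is perpendicular to ZK, so M = K + (0, -8.4) = (35.900, -8.4000). On A1, K sits at bearing 90° from M; a 90° counterclockwise sweep puts N at bearing 180°, so N = M + 8.4·(cos 180°, sin 180°) = (27.500, -8.4000). A1 meets NL tangentially, so MN is at right angles to NL, so NL runs along (−sin 180°, cos 180°); with |NL| = 31.4, L = (27.500, -39.800). Then |ZL| = |L − Z| = 48.377.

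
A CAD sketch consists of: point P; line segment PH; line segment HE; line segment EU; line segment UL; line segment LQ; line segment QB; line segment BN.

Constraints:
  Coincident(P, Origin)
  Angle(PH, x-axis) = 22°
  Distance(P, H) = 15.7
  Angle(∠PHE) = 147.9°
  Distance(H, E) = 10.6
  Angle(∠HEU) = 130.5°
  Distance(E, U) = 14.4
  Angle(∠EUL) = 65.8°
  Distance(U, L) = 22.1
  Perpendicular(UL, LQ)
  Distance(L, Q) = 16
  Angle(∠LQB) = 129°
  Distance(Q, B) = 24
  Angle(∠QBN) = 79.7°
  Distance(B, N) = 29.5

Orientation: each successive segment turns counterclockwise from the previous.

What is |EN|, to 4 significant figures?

18.41

P is at the origin; PH runs at 22.0° with length 15.7, so H = (14.56, 5.881). ∠PHE = 147.9° gives HE at 54.10° from the x-axis; with |HE| = 10.6, E = (20.77, 14.47). ∠HEU = 130.5° gives EU at 103.6° from the x-axis; with |EU| = 14.4, U = (17.39, 28.46). ∠EUL = 65.8° gives UL at -142.2° from the x-axis; with |UL| = 22.1, L = (-0.07614, 14.92). The perpendicularity gives LQ at right angles to UL, so LQ runs at -52.20°; with |LQ| = 16.0, Q = (9.730, 2.276). ∠LQB = 129.0° gives QB at -1.200° from the x-axis; with |QB| = 24.0, B = (33.73, 1.774). ∠QBN = 79.7° gives BN at 99.10° from the x-axis; with |BN| = 29.5, N = (29.06, 30.90). Then |EN| = |N − E| = 18.41.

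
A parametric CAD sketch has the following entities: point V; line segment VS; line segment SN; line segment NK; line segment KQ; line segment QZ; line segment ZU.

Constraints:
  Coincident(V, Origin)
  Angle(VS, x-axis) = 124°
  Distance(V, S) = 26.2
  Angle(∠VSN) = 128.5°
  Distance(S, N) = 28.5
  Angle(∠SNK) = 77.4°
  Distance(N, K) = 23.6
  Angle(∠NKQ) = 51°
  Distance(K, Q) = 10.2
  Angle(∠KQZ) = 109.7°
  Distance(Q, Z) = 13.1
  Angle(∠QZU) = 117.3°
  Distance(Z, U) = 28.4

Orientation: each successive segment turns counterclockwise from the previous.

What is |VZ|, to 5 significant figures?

43.533

V is at the origin; VS runs at 124.0° with length 26.2, so S = (-14.651, 21.721). ∠VSN = 128.5° gives SN at 175.50° from the x-axis; with |SN| = 28.5, N = (-43.063, 23.957). ∠SNK = 77.4° gives NK at -81.900° from the x-axis; with |NK| = 23.6, K = (-39.738, 0.59231). ∠NKQ = 51.0° gives KQ at 47.100° from the x-axis; with |KQ| = 10.2, Q = (-32.794, 8.0642). ∠KQZ = 109.7° gives QZ at 117.40° from the x-axis; with |QZ| = 13.1, Z = (-38.823, 19.695). Then |VZ| = |Z − V| = 43.533.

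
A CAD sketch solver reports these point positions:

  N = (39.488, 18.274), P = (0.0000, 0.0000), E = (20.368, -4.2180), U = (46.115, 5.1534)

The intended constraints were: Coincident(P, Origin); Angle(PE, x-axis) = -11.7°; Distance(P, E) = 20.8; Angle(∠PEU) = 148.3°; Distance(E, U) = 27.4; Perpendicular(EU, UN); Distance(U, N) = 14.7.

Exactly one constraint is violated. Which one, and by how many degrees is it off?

Perpendicular(EU, UN) — off by 6.80°.

P = (0.00, 0.00) ✓; PE at -11.70° ✓; |PE| = 20.80 ✓; ∠PEU = 148.3° ✓; |EU| = 27.40 ✓; ∠(EU, UN) = 96.80° ✗; |UN| = 14.70 ✓.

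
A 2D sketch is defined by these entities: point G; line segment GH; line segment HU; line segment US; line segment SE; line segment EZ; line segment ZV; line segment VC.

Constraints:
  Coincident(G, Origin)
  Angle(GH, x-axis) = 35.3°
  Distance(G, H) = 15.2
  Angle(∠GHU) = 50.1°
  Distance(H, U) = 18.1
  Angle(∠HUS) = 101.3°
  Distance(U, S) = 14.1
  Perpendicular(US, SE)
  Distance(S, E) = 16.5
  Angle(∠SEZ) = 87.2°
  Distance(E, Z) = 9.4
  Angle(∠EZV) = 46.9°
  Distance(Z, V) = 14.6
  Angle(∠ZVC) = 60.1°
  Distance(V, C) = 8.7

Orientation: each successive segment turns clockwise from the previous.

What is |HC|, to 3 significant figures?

21.2

∠EZV = 46.9° gives ZV at -129° from the x-axis; with |ZV| = 14.6, V = (-4.82, -5.19). ∠ZVC = 60.1° gives VC at 111° from the x-axis; with |VC| = 8.7, C = (-7.93, 2.94). Then |HC| = |C − H| = 21.2.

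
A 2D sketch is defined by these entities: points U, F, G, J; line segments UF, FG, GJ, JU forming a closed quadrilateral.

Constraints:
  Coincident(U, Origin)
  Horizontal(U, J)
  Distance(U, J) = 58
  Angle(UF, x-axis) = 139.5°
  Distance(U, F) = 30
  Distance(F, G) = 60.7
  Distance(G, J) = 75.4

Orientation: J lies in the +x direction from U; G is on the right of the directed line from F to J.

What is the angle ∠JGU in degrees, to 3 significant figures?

49.3°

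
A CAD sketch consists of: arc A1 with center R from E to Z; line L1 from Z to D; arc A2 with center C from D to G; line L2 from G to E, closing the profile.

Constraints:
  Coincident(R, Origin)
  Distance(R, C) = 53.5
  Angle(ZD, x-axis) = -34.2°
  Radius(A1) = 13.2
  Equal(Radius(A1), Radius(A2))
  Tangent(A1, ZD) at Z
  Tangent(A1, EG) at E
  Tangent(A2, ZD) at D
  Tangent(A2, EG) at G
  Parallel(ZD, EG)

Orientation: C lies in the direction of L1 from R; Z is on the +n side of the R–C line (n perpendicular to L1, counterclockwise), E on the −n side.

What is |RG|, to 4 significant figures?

55.10

The slot axis is L1's direction at -34.2°, so u = (cos -34.2°, sin -34.2°) = (0.8271, -0.5621) and n = (−sin -34.2°, cos -34.2°) = (0.5621, 0.8271). R is at the origin and C lies 53.5 along u from R, so C = 53.5·u = (44.25, -30.07). Tangency of A1 to both parallel lines with radius 13.2 puts Z and E at R ± 13.2·n: Z = (7.420, 10.92), E = (-7.420, -10.92). Equal radii place D and G the same way about C: D = C + 13.2·n = (51.67, -19.15), G = C − 13.2·n = (36.83, -40.99). Then |RG| = |G − R| = 55.10.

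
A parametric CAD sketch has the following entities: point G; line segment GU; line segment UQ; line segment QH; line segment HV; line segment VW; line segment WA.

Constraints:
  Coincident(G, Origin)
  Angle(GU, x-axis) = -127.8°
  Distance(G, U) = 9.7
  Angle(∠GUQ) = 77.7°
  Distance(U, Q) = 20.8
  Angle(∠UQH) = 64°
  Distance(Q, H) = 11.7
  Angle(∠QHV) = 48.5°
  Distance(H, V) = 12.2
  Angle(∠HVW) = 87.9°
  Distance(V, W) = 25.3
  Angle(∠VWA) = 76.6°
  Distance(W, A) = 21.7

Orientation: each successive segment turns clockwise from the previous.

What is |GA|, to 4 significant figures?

35.38

G is at the origin; GU runs at -127.8° with length 9.7, so U = (-5.945, -7.665). ∠GUQ = 77.7° gives UQ at 129.9° from the x-axis; with |UQ| = 20.8, Q = (-19.29, 8.293). ∠UQH = 64.0° gives QH at 13.90° from the x-axis; with |QH| = 11.7, H = (-7.930, 11.10). ∠QHV = 48.5° gives HV at -117.6° from the x-axis; with |HV| = 12.2, V = (-13.58, 0.2915). ∠HVW = 87.9° gives VW at 150.3° from the x-axis; with |VW| = 25.3, W = (-35.56, 12.83). ∠VWA = 76.6° gives WA at 46.90° from the x-axis; with |WA| = 21.7, A = (-20.73, 28.67). Then |GA| = |A − G| = 35.38.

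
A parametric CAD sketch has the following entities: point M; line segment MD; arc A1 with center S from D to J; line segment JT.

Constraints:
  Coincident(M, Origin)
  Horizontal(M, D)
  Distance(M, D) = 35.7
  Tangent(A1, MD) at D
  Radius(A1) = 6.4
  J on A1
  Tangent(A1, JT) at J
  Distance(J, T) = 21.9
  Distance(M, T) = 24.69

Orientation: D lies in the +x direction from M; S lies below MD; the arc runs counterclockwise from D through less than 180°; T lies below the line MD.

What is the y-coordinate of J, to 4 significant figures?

-2.143

Checks: ∠(SD, DM) = 90.00° ✓; |SJ| = 6.400 ✓; ∠(SJ, JT) = 90.00° ✓; |JT| = 21.90 ✓; |MT| = 24.69 ✓.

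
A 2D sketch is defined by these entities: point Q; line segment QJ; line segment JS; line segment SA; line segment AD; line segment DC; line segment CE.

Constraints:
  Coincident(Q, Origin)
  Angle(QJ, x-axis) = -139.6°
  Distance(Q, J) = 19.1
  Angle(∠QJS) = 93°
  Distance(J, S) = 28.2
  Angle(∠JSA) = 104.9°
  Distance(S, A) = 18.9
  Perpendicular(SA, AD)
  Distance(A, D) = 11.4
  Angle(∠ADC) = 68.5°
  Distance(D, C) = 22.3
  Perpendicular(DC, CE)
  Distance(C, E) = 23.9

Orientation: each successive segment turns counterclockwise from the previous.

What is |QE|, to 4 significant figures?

52.29

∠ADC = 68.5° gives DC at -136.0° from the x-axis; with |DC| = 22.3, C = (-0.3599, -32.51). The perpendicularity gives CE at right angles to DC, so CE runs at -46.00°; with |CE| = 23.9, E = (16.24, -49.70). Then |QE| = |E − Q| = 52.29.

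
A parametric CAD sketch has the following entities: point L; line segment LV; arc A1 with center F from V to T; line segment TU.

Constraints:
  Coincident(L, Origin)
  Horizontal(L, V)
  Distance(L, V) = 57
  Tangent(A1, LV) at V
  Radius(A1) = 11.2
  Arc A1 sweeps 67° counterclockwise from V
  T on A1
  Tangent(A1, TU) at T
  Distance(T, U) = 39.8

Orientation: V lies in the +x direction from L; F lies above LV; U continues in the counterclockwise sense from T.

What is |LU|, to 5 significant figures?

93.566

L is at the origin; LV is horizontal with |LV| = 57.0 and V on the +x side, so V = (57.000, 0.0000). Tangency of A1 to LV means the radius FV is perpendicular to LV, so F = V + (0, 11.2) = (57.000, 11.200). On A1, V sits at bearing -90° from F; a 67° counterclockwise sweep puts T at bearing -23°, so T = F + 11.2·(cos -23°, sin -23°) = (67.310, 6.8238). Since A1 is tangent to TU there, FT ⟂ TU, so TU runs along (−sin -23°, cos -23°); with |TU| = 39.8, U = (82.861, 43.460). Then |LU| = |U − L| = 93.566.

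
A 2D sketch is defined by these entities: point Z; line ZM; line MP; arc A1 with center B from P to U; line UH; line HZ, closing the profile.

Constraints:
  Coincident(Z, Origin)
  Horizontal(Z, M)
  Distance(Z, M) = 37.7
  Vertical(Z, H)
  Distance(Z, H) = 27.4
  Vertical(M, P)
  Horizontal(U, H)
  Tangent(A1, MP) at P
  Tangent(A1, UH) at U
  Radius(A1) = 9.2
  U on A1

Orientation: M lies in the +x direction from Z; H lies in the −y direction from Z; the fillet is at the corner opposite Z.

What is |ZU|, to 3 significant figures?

39.5

Z is at the origin; Z and M share the same y with |ZM| = 37.7 and M on the +x side, so M = (37.7, 0.00). ZH is vertical with |ZH| = 27.4 and H on the −y side, so H = (0.00, -27.4). The virtual corner opposite Z is at (37.7, -27.4). Since A1 is tangent to MP there, BP ⟂ MP and since A1 is tangent to UH there, BU ⟂ UH, with radius 9.2, so the center B sits 9.2 in from both sides at B = (28.5, -18.2). That places the tangent points at P = (37.7, -18.2) on MP and U = (28.5, -27.4) on UH. Then |ZU| = |U − Z| = 39.5.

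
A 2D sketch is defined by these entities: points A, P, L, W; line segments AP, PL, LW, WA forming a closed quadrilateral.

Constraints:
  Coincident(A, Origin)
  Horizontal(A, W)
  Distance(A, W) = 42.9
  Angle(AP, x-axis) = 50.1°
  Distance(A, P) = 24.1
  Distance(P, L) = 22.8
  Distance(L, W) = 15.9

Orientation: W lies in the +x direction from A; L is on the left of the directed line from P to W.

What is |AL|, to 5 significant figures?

40.910

Checks: |PL| = 22.80 ✓; |LW| = 15.90 ✓.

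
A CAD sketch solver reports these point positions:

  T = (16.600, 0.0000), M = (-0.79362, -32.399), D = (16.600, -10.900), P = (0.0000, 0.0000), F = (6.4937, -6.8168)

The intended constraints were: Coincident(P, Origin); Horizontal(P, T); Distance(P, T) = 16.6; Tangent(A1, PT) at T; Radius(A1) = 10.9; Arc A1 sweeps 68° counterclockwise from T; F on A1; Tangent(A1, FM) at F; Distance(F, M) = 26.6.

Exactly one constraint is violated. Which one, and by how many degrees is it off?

Tangent(A1, FM) at F — off by 6.10°.

P = (0.00, 0.00) ✓; P.y = 0.00, T.y = 0.00 ✓; |PT| = 16.60 ✓; ∠(DT, TP) = 90.00° ✓; |DT| = 10.90 ✓; bearing(D→F) − bearing(D→T) = 68.00° ✓; |DF| = 10.90 ✓; ∠(DF, FM) = 83.90° ✗; |FM| = 26.60 ✓.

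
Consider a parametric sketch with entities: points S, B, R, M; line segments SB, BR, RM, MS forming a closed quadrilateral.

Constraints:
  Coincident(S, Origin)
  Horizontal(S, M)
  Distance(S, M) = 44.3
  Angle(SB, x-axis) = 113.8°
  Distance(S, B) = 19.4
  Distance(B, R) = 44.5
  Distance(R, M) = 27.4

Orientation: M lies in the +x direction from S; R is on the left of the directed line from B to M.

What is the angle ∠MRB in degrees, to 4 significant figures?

97.10°

Checks: |BR| = 44.50 ✓; |RM| = 27.40 ✓.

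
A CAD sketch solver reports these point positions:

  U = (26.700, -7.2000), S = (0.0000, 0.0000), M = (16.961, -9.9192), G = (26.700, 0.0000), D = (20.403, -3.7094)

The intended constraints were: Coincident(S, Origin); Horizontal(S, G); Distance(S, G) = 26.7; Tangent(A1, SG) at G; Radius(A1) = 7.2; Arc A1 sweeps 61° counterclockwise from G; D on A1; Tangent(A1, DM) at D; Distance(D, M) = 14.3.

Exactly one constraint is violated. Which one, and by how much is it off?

Distance(D, M) = 14.3 — off by 7.20.

S = (0.00, 0.00) ✓; S.y = 0.00, G.y = 0.00 ✓; |SG| = 26.70 ✓; ∠(UG, GS) = 90.00° ✓; |UG| = 7.200 ✓; bearing(U→D) − bearing(U→G) = 61.00° ✓; |UD| = 7.200 ✓; ∠(UD, DM) = 90.00° ✓; |DM| = 7.100 ✗.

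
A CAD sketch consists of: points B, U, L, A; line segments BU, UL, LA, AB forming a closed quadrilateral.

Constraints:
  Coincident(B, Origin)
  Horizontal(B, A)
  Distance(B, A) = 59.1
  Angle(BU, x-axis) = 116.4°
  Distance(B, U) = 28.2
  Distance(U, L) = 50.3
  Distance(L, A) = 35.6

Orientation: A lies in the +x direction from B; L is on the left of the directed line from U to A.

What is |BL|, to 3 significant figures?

47.2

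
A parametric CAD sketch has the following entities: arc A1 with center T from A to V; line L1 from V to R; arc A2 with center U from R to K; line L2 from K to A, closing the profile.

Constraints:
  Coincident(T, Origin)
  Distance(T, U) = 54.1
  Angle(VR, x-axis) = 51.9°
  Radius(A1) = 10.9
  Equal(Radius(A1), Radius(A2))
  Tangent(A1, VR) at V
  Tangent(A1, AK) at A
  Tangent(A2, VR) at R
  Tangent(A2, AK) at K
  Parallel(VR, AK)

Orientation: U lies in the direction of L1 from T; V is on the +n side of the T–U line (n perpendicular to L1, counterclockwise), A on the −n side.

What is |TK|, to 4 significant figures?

55.19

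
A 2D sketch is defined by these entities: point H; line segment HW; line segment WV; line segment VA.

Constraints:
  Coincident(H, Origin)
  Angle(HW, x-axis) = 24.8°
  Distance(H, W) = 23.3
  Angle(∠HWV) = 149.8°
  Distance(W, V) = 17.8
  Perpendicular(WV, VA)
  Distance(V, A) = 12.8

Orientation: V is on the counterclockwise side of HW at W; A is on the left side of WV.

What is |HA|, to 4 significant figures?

37.95

H is at the origin; HW runs at 24.8° with length 23.3, so W = 23.3·(cos 24.8°, sin 24.8°) = (21.15, 9.773). ∠HWV = 149.8°, so WV runs at 24.8° + (180° − 149.8°) = 55.00° from the x-axis; with |WV| = 17.8, V = W + 17.8·(cos 55.00°, sin 55.00°) = (31.36, 24.35). The perpendicularity gives VA at right angles to WV; with |VA| = 12.8 on the left of WV, A = V + 12.8·(-0.8192, 0.5736) = (20.88, 31.70). Then |HA| = |A − H| = 37.95.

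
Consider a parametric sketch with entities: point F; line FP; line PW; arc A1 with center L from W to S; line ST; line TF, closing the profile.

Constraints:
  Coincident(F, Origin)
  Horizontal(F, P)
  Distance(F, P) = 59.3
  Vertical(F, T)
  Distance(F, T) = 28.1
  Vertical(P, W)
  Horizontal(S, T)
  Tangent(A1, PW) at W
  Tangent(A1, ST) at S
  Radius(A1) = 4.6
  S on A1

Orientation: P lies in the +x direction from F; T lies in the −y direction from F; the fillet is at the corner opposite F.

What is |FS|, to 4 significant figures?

61.50

The virtual corner opposite F is at (59.30, -28.10). Tangency of A1 to PW means the radius LW is perpendicular to PW and A1 meets ST tangentially, so LS is at right angles to ST, with radius 4.6, so the center L sits 4.6 in from both sides at L = (54.70, -23.50). That places the tangent points at W = (59.30, -23.50) on PW and S = (54.70, -28.10) on ST. Then |FS| = |S − F| = 61.50.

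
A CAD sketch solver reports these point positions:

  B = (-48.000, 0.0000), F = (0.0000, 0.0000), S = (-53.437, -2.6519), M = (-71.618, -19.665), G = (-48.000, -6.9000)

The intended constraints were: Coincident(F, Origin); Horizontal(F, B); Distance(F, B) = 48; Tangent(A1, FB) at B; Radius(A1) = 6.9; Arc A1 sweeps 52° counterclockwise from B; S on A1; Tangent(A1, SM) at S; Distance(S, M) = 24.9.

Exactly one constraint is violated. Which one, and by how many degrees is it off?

Tangent(A1, SM) at S — off by 8.90°.

F = (0.00, 0.00) ✓; F.y = 0.00, B.y = 0.00 ✓; |FB| = 48.00 ✓; ∠(GB, BF) = 90.00° ✓; |GB| = 6.900 ✓; bearing(G→S) − bearing(G→B) = 52.00° ✓; |GS| = 6.900 ✓; ∠(GS, SM) = 98.90° ✗; |SM| = 24.90 ✓.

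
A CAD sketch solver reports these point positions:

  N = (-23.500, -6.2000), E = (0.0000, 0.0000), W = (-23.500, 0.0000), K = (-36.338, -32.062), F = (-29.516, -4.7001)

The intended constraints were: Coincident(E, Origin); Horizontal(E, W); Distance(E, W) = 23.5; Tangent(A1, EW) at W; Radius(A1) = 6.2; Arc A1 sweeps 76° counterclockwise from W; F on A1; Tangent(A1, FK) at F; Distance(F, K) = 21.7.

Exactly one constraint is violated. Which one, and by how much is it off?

Distance(F, K) = 21.7 — off by 6.50.

E = (0.00, 0.00) ✓; E.y = 0.00, W.y = 0.00 ✓; |EW| = 23.50 ✓; ∠(NW, WE) = 90.00° ✓; |NW| = 6.200 ✓; bearing(N→F) − bearing(N→W) = 76.00° ✓; |NF| = 6.200 ✓; ∠(NF, FK) = 90.00° ✓; |FK| = 28.20 ✗.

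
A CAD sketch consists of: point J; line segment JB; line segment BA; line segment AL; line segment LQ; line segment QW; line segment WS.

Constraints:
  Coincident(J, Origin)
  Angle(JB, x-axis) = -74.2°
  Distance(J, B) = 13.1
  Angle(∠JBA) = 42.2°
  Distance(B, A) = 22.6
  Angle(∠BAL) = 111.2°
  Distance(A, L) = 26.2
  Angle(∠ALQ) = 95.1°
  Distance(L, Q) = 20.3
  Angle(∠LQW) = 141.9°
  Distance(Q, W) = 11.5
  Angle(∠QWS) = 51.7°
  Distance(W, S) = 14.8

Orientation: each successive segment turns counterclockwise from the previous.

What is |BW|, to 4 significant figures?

31.18

∠ALQ = 95.1° gives LQ at -142.7° from the x-axis; with |LQ| = 20.3, Q = (-20.20, 14.68). ∠LQW = 141.9° gives QW at -104.6° from the x-axis; with |QW| = 11.5, W = (-23.10, 3.555). Then |BW| = |W − B| = 31.18.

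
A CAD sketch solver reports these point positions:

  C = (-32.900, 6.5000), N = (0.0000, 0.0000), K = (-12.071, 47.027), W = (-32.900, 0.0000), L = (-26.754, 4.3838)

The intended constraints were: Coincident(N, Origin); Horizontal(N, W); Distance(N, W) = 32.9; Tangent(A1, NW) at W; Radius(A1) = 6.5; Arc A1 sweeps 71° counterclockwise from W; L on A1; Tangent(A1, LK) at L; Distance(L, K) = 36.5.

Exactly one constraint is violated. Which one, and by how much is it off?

Distance(L, K) = 36.5 — off by 8.60.

N = (0.00, 0.00) ✓; N.y = 0.00, W.y = 0.00 ✓; |NW| = 32.90 ✓; ∠(CW, WN) = 90.00° ✓; |CW| = 6.500 ✓; bearing(C→L) − bearing(C→W) = 71.00° ✓; |CL| = 6.500 ✓; ∠(CL, LK) = 90.00° ✓; |LK| = 45.10 ✗.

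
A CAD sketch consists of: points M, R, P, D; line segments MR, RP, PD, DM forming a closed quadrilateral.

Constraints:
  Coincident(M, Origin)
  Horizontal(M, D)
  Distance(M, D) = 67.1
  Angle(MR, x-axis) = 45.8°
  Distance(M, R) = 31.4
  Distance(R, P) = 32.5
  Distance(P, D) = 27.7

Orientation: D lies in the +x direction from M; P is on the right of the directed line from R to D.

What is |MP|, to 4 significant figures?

40.05

Checks: |RP| = 32.50 ✓; |PD| = 27.70 ✓.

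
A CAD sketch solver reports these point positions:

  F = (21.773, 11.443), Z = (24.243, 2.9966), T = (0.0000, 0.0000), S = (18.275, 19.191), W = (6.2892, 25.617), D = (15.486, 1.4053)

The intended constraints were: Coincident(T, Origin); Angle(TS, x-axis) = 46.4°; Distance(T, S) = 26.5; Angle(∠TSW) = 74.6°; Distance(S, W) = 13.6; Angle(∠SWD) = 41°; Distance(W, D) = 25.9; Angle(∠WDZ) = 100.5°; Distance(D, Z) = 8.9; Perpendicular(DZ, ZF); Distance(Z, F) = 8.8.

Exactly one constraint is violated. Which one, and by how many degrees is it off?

Perpendicular(DZ, ZF) — off by 6.00°.

T = (0.00, 0.00) ✓; TS at 46.40° ✓; |TS| = 26.50 ✓; ∠TSW = 74.60° ✓; |SW| = 13.60 ✓; ∠SWD = 41.00° ✓; |WD| = 25.90 ✓; ∠WDZ = 100.5° ✓; |DZ| = 8.900 ✓; ∠(DZ, ZF) = 96.00° ✗; |ZF| = 8.800 ✓.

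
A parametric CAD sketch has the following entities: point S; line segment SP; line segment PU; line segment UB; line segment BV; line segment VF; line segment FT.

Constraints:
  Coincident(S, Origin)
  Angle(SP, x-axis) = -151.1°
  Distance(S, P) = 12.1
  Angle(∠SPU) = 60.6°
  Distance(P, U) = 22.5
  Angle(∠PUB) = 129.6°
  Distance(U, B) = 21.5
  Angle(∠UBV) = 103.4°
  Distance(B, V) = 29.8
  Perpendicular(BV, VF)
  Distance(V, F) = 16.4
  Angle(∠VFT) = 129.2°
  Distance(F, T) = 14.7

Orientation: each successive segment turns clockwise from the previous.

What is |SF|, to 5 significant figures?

19.969

S is at the origin; SP runs at -151.1° with length 12.1, so P = (-10.593, -5.8477). ∠SPU = 60.6° gives PU at 89.500° from the x-axis; with |PU| = 22.5, U = (-10.397, 16.651). ∠PUB = 129.6° gives UB at 39.100° from the x-axis; with |UB| = 21.5, B = (6.2882, 30.211). ∠UBV = 103.4° gives BV at -37.500° from the x-axis; with |BV| = 29.8, V = (29.930, 12.070). BV ⟂ VF, so VF runs at -127.50°; with |VF| = 16.4, F = (19.946, -0.94113). Then |SF| = |F − S| = 19.969.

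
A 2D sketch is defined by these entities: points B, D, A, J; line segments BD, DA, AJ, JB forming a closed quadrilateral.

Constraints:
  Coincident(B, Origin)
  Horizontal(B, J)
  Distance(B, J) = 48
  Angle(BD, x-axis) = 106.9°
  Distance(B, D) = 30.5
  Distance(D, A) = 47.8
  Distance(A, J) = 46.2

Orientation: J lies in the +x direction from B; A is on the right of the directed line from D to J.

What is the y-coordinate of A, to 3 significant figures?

-16.6

Checks: BD at 106.9° ✓; |DA| = 47.80 ✓; |AJ| = 46.20 ✓.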